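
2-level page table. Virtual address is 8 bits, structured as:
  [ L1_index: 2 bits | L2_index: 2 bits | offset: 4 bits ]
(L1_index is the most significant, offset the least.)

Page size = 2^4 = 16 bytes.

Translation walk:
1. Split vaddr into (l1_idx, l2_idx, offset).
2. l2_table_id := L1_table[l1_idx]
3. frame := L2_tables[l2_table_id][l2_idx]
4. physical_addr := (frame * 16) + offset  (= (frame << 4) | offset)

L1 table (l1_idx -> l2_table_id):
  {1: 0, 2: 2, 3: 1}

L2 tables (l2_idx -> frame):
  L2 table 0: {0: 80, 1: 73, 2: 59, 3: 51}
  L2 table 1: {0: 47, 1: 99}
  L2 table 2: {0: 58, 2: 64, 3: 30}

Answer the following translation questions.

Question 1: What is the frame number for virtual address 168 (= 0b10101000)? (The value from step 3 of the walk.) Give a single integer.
vaddr = 168: l1_idx=2, l2_idx=2
L1[2] = 2; L2[2][2] = 64

Answer: 64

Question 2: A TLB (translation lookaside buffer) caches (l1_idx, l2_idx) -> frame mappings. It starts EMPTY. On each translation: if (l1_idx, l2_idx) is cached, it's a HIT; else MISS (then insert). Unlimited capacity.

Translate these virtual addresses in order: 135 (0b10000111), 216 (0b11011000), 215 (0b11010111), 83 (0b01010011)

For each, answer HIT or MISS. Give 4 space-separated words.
Answer: MISS MISS HIT MISS

Derivation:
vaddr=135: (2,0) not in TLB -> MISS, insert
vaddr=216: (3,1) not in TLB -> MISS, insert
vaddr=215: (3,1) in TLB -> HIT
vaddr=83: (1,1) not in TLB -> MISS, insert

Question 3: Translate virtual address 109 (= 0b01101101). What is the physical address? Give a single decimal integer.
vaddr = 109 = 0b01101101
Split: l1_idx=1, l2_idx=2, offset=13
L1[1] = 0
L2[0][2] = 59
paddr = 59 * 16 + 13 = 957

Answer: 957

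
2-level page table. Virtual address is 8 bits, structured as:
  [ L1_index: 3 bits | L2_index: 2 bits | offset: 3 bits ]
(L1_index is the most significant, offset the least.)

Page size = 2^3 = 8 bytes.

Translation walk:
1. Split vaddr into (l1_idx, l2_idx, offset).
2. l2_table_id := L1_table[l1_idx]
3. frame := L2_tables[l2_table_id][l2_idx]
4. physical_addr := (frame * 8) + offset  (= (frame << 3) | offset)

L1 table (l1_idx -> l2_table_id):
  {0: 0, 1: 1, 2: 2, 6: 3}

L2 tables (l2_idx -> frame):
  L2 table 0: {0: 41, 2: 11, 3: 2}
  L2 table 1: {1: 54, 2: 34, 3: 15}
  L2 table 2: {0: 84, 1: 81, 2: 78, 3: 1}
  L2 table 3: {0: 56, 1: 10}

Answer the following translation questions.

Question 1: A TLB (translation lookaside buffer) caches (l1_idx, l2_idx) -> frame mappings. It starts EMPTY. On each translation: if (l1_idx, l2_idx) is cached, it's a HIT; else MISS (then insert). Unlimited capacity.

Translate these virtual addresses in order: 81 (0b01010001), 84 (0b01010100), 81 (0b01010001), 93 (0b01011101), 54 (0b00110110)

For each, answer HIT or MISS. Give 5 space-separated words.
Answer: MISS HIT HIT MISS MISS

Derivation:
vaddr=81: (2,2) not in TLB -> MISS, insert
vaddr=84: (2,2) in TLB -> HIT
vaddr=81: (2,2) in TLB -> HIT
vaddr=93: (2,3) not in TLB -> MISS, insert
vaddr=54: (1,2) not in TLB -> MISS, insert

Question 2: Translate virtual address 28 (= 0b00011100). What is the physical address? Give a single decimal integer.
vaddr = 28 = 0b00011100
Split: l1_idx=0, l2_idx=3, offset=4
L1[0] = 0
L2[0][3] = 2
paddr = 2 * 8 + 4 = 20

Answer: 20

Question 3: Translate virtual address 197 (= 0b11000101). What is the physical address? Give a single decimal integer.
vaddr = 197 = 0b11000101
Split: l1_idx=6, l2_idx=0, offset=5
L1[6] = 3
L2[3][0] = 56
paddr = 56 * 8 + 5 = 453

Answer: 453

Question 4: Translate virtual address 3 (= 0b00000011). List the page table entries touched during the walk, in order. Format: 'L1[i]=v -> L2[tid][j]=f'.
Answer: L1[0]=0 -> L2[0][0]=41

Derivation:
vaddr = 3 = 0b00000011
Split: l1_idx=0, l2_idx=0, offset=3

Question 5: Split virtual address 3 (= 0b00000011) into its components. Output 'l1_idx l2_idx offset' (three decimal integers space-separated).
vaddr = 3 = 0b00000011
  top 3 bits -> l1_idx = 0
  next 2 bits -> l2_idx = 0
  bottom 3 bits -> offset = 3

Answer: 0 0 3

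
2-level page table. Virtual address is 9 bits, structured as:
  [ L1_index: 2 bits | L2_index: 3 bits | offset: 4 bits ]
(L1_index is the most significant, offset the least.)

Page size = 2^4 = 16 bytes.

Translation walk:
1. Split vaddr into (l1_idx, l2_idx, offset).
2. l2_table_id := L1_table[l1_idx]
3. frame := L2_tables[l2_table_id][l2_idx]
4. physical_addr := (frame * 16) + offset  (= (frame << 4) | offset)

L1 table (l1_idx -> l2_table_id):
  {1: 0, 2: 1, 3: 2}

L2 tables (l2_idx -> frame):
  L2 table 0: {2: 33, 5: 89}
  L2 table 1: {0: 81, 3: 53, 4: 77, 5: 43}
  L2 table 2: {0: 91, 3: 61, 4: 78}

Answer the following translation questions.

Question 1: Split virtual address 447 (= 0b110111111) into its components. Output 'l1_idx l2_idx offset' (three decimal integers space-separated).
vaddr = 447 = 0b110111111
  top 2 bits -> l1_idx = 3
  next 3 bits -> l2_idx = 3
  bottom 4 bits -> offset = 15

Answer: 3 3 15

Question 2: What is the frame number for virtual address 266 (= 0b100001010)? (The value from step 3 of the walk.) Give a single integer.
vaddr = 266: l1_idx=2, l2_idx=0
L1[2] = 1; L2[1][0] = 81

Answer: 81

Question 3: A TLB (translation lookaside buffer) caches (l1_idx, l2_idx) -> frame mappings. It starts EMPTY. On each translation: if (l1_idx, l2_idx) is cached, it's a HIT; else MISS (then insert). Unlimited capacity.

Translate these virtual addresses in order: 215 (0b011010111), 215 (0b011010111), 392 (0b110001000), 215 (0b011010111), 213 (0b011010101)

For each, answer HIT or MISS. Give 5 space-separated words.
Answer: MISS HIT MISS HIT HIT

Derivation:
vaddr=215: (1,5) not in TLB -> MISS, insert
vaddr=215: (1,5) in TLB -> HIT
vaddr=392: (3,0) not in TLB -> MISS, insert
vaddr=215: (1,5) in TLB -> HIT
vaddr=213: (1,5) in TLB -> HIT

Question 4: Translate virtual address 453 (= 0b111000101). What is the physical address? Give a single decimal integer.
vaddr = 453 = 0b111000101
Split: l1_idx=3, l2_idx=4, offset=5
L1[3] = 2
L2[2][4] = 78
paddr = 78 * 16 + 5 = 1253

Answer: 1253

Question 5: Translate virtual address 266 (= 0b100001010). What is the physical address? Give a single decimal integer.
vaddr = 266 = 0b100001010
Split: l1_idx=2, l2_idx=0, offset=10
L1[2] = 1
L2[1][0] = 81
paddr = 81 * 16 + 10 = 1306

Answer: 1306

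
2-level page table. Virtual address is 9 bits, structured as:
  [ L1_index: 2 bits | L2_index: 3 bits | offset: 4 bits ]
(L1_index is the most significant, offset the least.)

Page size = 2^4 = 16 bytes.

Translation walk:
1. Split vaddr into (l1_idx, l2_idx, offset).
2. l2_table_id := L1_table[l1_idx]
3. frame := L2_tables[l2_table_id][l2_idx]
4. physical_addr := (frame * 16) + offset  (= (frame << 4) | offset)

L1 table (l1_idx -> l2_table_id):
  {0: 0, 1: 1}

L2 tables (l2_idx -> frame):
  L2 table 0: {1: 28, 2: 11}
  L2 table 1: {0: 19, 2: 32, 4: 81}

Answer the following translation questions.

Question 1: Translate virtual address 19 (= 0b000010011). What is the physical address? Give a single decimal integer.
vaddr = 19 = 0b000010011
Split: l1_idx=0, l2_idx=1, offset=3
L1[0] = 0
L2[0][1] = 28
paddr = 28 * 16 + 3 = 451

Answer: 451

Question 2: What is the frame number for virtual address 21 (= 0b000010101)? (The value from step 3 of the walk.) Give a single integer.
vaddr = 21: l1_idx=0, l2_idx=1
L1[0] = 0; L2[0][1] = 28

Answer: 28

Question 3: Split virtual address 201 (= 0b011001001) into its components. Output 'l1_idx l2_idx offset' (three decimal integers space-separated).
vaddr = 201 = 0b011001001
  top 2 bits -> l1_idx = 1
  next 3 bits -> l2_idx = 4
  bottom 4 bits -> offset = 9

Answer: 1 4 9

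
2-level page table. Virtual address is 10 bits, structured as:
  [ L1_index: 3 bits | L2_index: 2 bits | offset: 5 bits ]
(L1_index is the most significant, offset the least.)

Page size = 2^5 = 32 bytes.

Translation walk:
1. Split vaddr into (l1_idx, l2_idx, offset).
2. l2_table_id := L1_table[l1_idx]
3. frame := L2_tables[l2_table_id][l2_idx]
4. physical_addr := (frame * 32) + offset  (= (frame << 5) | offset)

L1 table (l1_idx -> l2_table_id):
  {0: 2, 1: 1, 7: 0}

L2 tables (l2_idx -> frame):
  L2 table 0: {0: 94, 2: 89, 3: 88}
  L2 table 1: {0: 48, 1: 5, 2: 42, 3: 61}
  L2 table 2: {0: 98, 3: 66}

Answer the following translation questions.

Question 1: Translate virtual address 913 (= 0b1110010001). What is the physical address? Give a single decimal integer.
vaddr = 913 = 0b1110010001
Split: l1_idx=7, l2_idx=0, offset=17
L1[7] = 0
L2[0][0] = 94
paddr = 94 * 32 + 17 = 3025

Answer: 3025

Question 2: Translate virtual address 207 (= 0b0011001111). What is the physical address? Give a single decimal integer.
vaddr = 207 = 0b0011001111
Split: l1_idx=1, l2_idx=2, offset=15
L1[1] = 1
L2[1][2] = 42
paddr = 42 * 32 + 15 = 1359

Answer: 1359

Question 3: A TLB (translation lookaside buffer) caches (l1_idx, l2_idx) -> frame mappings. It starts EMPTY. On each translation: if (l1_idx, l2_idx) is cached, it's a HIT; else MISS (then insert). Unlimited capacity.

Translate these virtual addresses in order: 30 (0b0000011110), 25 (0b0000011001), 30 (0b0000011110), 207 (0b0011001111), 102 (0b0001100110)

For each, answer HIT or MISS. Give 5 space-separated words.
vaddr=30: (0,0) not in TLB -> MISS, insert
vaddr=25: (0,0) in TLB -> HIT
vaddr=30: (0,0) in TLB -> HIT
vaddr=207: (1,2) not in TLB -> MISS, insert
vaddr=102: (0,3) not in TLB -> MISS, insert

Answer: MISS HIT HIT MISS MISS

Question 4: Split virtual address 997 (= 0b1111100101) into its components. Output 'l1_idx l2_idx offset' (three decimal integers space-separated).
Answer: 7 3 5

Derivation:
vaddr = 997 = 0b1111100101
  top 3 bits -> l1_idx = 7
  next 2 bits -> l2_idx = 3
  bottom 5 bits -> offset = 5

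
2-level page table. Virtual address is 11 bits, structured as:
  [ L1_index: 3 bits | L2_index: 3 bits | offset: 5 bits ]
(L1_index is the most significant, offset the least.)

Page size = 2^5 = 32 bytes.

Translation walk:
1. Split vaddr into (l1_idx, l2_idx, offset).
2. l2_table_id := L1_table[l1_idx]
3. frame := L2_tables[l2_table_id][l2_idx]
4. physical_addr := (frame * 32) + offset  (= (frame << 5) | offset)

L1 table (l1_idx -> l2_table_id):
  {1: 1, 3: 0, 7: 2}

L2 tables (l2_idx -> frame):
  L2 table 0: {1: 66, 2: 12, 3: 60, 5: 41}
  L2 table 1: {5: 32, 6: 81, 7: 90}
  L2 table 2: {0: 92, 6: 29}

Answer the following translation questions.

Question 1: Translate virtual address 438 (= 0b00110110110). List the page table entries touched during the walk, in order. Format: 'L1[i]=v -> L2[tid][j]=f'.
Answer: L1[1]=1 -> L2[1][5]=32

Derivation:
vaddr = 438 = 0b00110110110
Split: l1_idx=1, l2_idx=5, offset=22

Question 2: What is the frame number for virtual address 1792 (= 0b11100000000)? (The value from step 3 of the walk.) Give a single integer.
vaddr = 1792: l1_idx=7, l2_idx=0
L1[7] = 2; L2[2][0] = 92

Answer: 92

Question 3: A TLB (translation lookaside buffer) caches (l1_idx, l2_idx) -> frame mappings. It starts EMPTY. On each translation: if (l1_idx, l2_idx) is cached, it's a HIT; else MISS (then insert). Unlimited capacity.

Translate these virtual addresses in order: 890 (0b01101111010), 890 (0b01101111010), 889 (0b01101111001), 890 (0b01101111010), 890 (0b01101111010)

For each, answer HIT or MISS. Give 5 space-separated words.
vaddr=890: (3,3) not in TLB -> MISS, insert
vaddr=890: (3,3) in TLB -> HIT
vaddr=889: (3,3) in TLB -> HIT
vaddr=890: (3,3) in TLB -> HIT
vaddr=890: (3,3) in TLB -> HIT

Answer: MISS HIT HIT HIT HIT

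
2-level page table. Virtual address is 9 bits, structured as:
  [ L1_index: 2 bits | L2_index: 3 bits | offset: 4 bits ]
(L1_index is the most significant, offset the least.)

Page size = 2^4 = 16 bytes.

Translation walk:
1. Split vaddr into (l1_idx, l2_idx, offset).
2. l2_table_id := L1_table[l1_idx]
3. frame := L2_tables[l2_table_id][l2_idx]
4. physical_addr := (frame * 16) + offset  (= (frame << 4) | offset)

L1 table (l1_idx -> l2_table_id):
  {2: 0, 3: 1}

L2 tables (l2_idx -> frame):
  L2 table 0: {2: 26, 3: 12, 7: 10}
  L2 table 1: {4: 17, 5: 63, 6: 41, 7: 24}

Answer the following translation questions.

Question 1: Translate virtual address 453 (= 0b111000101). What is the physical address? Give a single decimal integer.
Answer: 277

Derivation:
vaddr = 453 = 0b111000101
Split: l1_idx=3, l2_idx=4, offset=5
L1[3] = 1
L2[1][4] = 17
paddr = 17 * 16 + 5 = 277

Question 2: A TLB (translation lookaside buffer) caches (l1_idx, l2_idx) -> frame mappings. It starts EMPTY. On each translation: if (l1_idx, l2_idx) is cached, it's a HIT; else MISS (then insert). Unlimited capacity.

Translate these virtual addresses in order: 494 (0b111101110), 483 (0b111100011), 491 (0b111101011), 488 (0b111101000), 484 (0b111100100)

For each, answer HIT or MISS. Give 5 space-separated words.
Answer: MISS HIT HIT HIT HIT

Derivation:
vaddr=494: (3,6) not in TLB -> MISS, insert
vaddr=483: (3,6) in TLB -> HIT
vaddr=491: (3,6) in TLB -> HIT
vaddr=488: (3,6) in TLB -> HIT
vaddr=484: (3,6) in TLB -> HIT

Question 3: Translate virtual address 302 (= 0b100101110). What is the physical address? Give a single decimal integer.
vaddr = 302 = 0b100101110
Split: l1_idx=2, l2_idx=2, offset=14
L1[2] = 0
L2[0][2] = 26
paddr = 26 * 16 + 14 = 430

Answer: 430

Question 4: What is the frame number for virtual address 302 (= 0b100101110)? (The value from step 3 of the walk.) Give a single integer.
vaddr = 302: l1_idx=2, l2_idx=2
L1[2] = 0; L2[0][2] = 26

Answer: 26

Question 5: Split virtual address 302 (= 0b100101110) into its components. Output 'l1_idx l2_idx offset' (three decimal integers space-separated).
vaddr = 302 = 0b100101110
  top 2 bits -> l1_idx = 2
  next 3 bits -> l2_idx = 2
  bottom 4 bits -> offset = 14

Answer: 2 2 14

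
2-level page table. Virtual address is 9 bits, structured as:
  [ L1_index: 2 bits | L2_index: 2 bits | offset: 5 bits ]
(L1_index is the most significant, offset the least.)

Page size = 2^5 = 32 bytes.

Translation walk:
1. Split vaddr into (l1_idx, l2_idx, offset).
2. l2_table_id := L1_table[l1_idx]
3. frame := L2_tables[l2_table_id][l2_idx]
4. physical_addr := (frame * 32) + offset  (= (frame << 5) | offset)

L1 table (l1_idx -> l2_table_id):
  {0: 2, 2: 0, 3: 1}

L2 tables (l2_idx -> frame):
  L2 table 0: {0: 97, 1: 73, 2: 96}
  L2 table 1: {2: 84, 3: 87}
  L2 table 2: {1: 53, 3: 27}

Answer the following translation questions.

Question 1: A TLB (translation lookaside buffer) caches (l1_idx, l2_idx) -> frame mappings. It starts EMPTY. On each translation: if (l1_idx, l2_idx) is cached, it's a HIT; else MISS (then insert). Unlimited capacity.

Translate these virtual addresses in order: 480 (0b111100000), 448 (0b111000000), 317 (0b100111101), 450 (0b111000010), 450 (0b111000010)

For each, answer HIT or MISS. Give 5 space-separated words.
Answer: MISS MISS MISS HIT HIT

Derivation:
vaddr=480: (3,3) not in TLB -> MISS, insert
vaddr=448: (3,2) not in TLB -> MISS, insert
vaddr=317: (2,1) not in TLB -> MISS, insert
vaddr=450: (3,2) in TLB -> HIT
vaddr=450: (3,2) in TLB -> HIT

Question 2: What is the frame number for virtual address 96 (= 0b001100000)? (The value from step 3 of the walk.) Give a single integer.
vaddr = 96: l1_idx=0, l2_idx=3
L1[0] = 2; L2[2][3] = 27

Answer: 27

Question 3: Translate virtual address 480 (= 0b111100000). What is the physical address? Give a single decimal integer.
vaddr = 480 = 0b111100000
Split: l1_idx=3, l2_idx=3, offset=0
L1[3] = 1
L2[1][3] = 87
paddr = 87 * 32 + 0 = 2784

Answer: 2784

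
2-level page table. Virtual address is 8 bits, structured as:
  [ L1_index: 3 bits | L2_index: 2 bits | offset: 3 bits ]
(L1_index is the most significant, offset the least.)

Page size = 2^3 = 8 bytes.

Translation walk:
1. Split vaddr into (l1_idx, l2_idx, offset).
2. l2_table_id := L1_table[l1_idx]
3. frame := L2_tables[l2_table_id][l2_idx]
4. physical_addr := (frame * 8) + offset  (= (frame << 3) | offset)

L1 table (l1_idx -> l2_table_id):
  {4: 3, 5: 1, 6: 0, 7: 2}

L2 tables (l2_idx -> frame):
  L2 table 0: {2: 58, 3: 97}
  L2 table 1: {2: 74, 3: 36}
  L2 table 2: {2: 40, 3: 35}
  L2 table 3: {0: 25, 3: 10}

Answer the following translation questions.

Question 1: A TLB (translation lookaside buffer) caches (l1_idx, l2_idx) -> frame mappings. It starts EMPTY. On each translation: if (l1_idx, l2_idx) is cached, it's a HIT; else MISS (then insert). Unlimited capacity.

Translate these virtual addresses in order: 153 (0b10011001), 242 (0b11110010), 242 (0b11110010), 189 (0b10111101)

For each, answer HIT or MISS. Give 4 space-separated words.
vaddr=153: (4,3) not in TLB -> MISS, insert
vaddr=242: (7,2) not in TLB -> MISS, insert
vaddr=242: (7,2) in TLB -> HIT
vaddr=189: (5,3) not in TLB -> MISS, insert

Answer: MISS MISS HIT MISS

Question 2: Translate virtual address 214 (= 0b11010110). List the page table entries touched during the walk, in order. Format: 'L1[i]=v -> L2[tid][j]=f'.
vaddr = 214 = 0b11010110
Split: l1_idx=6, l2_idx=2, offset=6

Answer: L1[6]=0 -> L2[0][2]=58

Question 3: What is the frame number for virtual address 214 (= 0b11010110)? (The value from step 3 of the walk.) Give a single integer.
vaddr = 214: l1_idx=6, l2_idx=2
L1[6] = 0; L2[0][2] = 58

Answer: 58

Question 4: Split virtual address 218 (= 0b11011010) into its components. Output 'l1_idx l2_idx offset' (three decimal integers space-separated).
Answer: 6 3 2

Derivation:
vaddr = 218 = 0b11011010
  top 3 bits -> l1_idx = 6
  next 2 bits -> l2_idx = 3
  bottom 3 bits -> offset = 2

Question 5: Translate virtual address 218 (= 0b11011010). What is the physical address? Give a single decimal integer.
Answer: 778

Derivation:
vaddr = 218 = 0b11011010
Split: l1_idx=6, l2_idx=3, offset=2
L1[6] = 0
L2[0][3] = 97
paddr = 97 * 8 + 2 = 778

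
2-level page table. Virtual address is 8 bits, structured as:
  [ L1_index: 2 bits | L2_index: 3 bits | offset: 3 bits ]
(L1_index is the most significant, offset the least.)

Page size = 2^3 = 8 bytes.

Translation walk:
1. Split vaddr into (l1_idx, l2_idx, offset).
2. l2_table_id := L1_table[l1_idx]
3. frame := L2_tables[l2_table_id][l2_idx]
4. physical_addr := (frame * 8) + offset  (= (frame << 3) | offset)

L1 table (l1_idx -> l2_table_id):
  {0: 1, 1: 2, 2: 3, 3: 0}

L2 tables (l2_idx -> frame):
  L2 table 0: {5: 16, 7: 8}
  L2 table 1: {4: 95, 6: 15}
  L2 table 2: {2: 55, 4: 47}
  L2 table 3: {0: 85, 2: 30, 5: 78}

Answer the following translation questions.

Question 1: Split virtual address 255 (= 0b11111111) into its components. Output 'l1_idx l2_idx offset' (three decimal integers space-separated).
Answer: 3 7 7

Derivation:
vaddr = 255 = 0b11111111
  top 2 bits -> l1_idx = 3
  next 3 bits -> l2_idx = 7
  bottom 3 bits -> offset = 7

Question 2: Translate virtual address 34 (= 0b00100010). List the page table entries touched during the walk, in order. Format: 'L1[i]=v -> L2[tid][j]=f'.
Answer: L1[0]=1 -> L2[1][4]=95

Derivation:
vaddr = 34 = 0b00100010
Split: l1_idx=0, l2_idx=4, offset=2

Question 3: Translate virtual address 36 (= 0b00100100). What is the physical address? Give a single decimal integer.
Answer: 764

Derivation:
vaddr = 36 = 0b00100100
Split: l1_idx=0, l2_idx=4, offset=4
L1[0] = 1
L2[1][4] = 95
paddr = 95 * 8 + 4 = 764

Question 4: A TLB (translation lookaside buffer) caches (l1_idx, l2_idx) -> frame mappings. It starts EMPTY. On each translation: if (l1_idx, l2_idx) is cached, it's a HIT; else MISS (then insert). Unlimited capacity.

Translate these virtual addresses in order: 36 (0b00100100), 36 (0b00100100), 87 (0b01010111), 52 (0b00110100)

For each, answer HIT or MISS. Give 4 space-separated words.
Answer: MISS HIT MISS MISS

Derivation:
vaddr=36: (0,4) not in TLB -> MISS, insert
vaddr=36: (0,4) in TLB -> HIT
vaddr=87: (1,2) not in TLB -> MISS, insert
vaddr=52: (0,6) not in TLB -> MISS, insert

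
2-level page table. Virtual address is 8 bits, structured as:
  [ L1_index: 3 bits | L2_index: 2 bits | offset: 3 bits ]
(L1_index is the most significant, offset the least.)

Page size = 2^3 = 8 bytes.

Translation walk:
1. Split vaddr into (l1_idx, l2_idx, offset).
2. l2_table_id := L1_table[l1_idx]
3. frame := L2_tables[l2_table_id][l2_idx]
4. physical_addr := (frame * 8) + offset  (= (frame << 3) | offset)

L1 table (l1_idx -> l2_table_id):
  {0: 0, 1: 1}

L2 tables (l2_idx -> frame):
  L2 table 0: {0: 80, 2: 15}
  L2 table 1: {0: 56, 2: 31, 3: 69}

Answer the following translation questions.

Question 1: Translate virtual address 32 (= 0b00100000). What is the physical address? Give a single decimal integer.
Answer: 448

Derivation:
vaddr = 32 = 0b00100000
Split: l1_idx=1, l2_idx=0, offset=0
L1[1] = 1
L2[1][0] = 56
paddr = 56 * 8 + 0 = 448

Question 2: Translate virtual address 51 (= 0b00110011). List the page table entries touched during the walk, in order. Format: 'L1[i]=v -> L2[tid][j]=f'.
vaddr = 51 = 0b00110011
Split: l1_idx=1, l2_idx=2, offset=3

Answer: L1[1]=1 -> L2[1][2]=31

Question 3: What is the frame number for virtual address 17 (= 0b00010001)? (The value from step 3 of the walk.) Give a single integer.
vaddr = 17: l1_idx=0, l2_idx=2
L1[0] = 0; L2[0][2] = 15

Answer: 15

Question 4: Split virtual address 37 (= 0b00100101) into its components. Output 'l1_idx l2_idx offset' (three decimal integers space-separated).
Answer: 1 0 5

Derivation:
vaddr = 37 = 0b00100101
  top 3 bits -> l1_idx = 1
  next 2 bits -> l2_idx = 0
  bottom 3 bits -> offset = 5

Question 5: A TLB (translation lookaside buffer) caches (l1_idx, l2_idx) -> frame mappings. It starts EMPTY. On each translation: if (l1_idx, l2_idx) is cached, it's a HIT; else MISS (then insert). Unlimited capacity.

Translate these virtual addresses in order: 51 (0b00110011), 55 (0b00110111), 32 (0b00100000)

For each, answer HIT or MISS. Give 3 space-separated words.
Answer: MISS HIT MISS

Derivation:
vaddr=51: (1,2) not in TLB -> MISS, insert
vaddr=55: (1,2) in TLB -> HIT
vaddr=32: (1,0) not in TLB -> MISS, insert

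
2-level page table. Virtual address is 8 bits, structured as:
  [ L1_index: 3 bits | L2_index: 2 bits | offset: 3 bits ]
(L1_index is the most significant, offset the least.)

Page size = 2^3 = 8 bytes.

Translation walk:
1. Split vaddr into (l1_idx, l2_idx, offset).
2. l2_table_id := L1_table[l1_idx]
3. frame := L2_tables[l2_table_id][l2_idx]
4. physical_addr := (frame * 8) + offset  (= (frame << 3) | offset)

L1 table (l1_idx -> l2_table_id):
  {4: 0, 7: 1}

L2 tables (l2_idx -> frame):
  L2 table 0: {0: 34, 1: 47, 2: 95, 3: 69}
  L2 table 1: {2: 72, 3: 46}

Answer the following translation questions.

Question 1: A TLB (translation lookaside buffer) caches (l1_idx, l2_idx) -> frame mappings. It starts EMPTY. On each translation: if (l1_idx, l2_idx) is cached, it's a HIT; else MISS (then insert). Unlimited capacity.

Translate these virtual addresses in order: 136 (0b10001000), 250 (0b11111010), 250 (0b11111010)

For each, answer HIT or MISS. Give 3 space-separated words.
Answer: MISS MISS HIT

Derivation:
vaddr=136: (4,1) not in TLB -> MISS, insert
vaddr=250: (7,3) not in TLB -> MISS, insert
vaddr=250: (7,3) in TLB -> HIT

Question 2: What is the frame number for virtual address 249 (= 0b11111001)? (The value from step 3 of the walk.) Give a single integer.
Answer: 46

Derivation:
vaddr = 249: l1_idx=7, l2_idx=3
L1[7] = 1; L2[1][3] = 46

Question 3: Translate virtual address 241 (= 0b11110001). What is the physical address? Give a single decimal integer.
Answer: 577

Derivation:
vaddr = 241 = 0b11110001
Split: l1_idx=7, l2_idx=2, offset=1
L1[7] = 1
L2[1][2] = 72
paddr = 72 * 8 + 1 = 577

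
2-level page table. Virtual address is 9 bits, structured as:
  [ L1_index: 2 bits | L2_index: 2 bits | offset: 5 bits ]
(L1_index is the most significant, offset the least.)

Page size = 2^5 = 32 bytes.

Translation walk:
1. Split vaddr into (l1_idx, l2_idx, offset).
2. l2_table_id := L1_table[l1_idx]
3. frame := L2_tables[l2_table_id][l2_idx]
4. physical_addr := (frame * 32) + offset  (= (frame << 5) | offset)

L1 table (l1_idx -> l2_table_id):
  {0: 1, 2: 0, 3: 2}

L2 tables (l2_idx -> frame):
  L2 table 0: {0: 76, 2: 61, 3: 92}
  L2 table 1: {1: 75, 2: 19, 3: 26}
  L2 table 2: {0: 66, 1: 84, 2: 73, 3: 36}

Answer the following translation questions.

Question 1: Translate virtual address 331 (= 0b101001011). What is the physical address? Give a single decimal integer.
Answer: 1963

Derivation:
vaddr = 331 = 0b101001011
Split: l1_idx=2, l2_idx=2, offset=11
L1[2] = 0
L2[0][2] = 61
paddr = 61 * 32 + 11 = 1963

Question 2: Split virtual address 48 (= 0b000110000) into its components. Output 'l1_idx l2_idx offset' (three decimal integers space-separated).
vaddr = 48 = 0b000110000
  top 2 bits -> l1_idx = 0
  next 2 bits -> l2_idx = 1
  bottom 5 bits -> offset = 16

Answer: 0 1 16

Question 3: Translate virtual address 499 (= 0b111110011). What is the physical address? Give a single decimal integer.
vaddr = 499 = 0b111110011
Split: l1_idx=3, l2_idx=3, offset=19
L1[3] = 2
L2[2][3] = 36
paddr = 36 * 32 + 19 = 1171

Answer: 1171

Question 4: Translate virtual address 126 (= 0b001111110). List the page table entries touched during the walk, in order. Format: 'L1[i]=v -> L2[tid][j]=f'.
vaddr = 126 = 0b001111110
Split: l1_idx=0, l2_idx=3, offset=30

Answer: L1[0]=1 -> L2[1][3]=26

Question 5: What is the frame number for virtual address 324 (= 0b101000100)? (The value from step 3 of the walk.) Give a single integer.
Answer: 61

Derivation:
vaddr = 324: l1_idx=2, l2_idx=2
L1[2] = 0; L2[0][2] = 61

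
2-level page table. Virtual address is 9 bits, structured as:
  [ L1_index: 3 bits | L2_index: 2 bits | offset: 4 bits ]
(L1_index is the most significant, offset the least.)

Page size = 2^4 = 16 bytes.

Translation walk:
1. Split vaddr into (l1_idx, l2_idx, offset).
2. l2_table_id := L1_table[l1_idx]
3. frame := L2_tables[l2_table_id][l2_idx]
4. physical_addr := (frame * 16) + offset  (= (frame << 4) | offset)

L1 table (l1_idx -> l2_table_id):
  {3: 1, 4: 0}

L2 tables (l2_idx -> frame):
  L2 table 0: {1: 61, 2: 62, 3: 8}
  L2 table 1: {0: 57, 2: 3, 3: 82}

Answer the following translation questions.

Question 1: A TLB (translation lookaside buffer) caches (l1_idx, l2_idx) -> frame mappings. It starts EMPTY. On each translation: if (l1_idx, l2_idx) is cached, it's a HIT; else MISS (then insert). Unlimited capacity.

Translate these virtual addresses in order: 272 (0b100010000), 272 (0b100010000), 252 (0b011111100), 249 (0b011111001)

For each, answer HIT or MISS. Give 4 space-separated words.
Answer: MISS HIT MISS HIT

Derivation:
vaddr=272: (4,1) not in TLB -> MISS, insert
vaddr=272: (4,1) in TLB -> HIT
vaddr=252: (3,3) not in TLB -> MISS, insert
vaddr=249: (3,3) in TLB -> HIT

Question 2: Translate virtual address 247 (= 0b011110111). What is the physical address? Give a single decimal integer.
Answer: 1319

Derivation:
vaddr = 247 = 0b011110111
Split: l1_idx=3, l2_idx=3, offset=7
L1[3] = 1
L2[1][3] = 82
paddr = 82 * 16 + 7 = 1319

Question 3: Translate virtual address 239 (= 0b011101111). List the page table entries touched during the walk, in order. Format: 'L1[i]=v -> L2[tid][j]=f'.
Answer: L1[3]=1 -> L2[1][2]=3

Derivation:
vaddr = 239 = 0b011101111
Split: l1_idx=3, l2_idx=2, offset=15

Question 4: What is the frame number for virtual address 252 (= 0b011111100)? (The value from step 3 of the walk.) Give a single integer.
vaddr = 252: l1_idx=3, l2_idx=3
L1[3] = 1; L2[1][3] = 82

Answer: 82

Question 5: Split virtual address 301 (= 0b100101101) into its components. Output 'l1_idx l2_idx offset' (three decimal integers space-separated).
Answer: 4 2 13

Derivation:
vaddr = 301 = 0b100101101
  top 3 bits -> l1_idx = 4
  next 2 bits -> l2_idx = 2
  bottom 4 bits -> offset = 13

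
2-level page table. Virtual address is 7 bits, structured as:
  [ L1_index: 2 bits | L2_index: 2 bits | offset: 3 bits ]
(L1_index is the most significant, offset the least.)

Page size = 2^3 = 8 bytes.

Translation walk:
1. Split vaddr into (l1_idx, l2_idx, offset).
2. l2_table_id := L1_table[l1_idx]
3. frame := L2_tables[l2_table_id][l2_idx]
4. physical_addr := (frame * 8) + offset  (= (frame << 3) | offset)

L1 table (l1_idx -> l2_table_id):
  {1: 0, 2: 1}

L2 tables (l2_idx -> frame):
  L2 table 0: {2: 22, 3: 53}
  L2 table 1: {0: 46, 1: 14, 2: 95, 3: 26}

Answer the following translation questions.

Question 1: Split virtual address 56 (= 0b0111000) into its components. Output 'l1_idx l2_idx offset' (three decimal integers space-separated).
Answer: 1 3 0

Derivation:
vaddr = 56 = 0b0111000
  top 2 bits -> l1_idx = 1
  next 2 bits -> l2_idx = 3
  bottom 3 bits -> offset = 0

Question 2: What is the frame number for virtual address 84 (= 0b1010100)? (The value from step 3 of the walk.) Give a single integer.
vaddr = 84: l1_idx=2, l2_idx=2
L1[2] = 1; L2[1][2] = 95

Answer: 95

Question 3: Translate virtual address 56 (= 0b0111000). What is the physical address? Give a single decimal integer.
Answer: 424

Derivation:
vaddr = 56 = 0b0111000
Split: l1_idx=1, l2_idx=3, offset=0
L1[1] = 0
L2[0][3] = 53
paddr = 53 * 8 + 0 = 424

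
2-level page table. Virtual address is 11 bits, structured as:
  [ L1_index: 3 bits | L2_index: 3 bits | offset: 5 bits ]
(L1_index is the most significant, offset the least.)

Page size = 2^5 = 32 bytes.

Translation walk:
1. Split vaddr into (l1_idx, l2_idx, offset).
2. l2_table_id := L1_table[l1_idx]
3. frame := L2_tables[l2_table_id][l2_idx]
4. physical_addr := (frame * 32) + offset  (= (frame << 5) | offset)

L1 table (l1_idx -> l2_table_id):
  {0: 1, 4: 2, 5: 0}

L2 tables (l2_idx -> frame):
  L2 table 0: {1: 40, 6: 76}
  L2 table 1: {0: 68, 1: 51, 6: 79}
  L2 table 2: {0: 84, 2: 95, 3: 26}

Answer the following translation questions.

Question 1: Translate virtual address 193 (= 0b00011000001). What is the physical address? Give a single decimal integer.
vaddr = 193 = 0b00011000001
Split: l1_idx=0, l2_idx=6, offset=1
L1[0] = 1
L2[1][6] = 79
paddr = 79 * 32 + 1 = 2529

Answer: 2529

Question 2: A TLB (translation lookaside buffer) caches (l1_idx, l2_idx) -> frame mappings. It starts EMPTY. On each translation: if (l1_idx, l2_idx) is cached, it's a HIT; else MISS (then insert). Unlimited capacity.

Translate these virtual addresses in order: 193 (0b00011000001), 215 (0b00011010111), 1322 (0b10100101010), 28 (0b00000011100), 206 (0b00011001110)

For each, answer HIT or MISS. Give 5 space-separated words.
Answer: MISS HIT MISS MISS HIT

Derivation:
vaddr=193: (0,6) not in TLB -> MISS, insert
vaddr=215: (0,6) in TLB -> HIT
vaddr=1322: (5,1) not in TLB -> MISS, insert
vaddr=28: (0,0) not in TLB -> MISS, insert
vaddr=206: (0,6) in TLB -> HIT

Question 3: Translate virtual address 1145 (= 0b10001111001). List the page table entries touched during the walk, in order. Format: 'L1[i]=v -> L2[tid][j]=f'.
Answer: L1[4]=2 -> L2[2][3]=26

Derivation:
vaddr = 1145 = 0b10001111001
Split: l1_idx=4, l2_idx=3, offset=25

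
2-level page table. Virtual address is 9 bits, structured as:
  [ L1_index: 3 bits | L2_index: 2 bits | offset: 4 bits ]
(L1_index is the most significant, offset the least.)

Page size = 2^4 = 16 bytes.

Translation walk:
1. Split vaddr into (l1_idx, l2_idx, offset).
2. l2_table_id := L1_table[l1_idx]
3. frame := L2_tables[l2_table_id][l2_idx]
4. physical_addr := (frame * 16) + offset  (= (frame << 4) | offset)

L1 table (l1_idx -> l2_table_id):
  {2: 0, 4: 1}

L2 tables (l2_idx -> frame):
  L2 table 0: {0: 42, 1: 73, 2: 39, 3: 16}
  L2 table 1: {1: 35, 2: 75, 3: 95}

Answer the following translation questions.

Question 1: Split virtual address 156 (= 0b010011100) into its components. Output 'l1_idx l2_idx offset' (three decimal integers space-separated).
vaddr = 156 = 0b010011100
  top 3 bits -> l1_idx = 2
  next 2 bits -> l2_idx = 1
  bottom 4 bits -> offset = 12

Answer: 2 1 12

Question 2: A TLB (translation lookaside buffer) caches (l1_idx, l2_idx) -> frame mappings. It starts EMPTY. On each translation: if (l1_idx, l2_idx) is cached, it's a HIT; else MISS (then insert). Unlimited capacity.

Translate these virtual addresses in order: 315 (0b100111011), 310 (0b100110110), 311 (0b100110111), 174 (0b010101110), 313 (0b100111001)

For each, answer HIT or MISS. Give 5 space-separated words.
Answer: MISS HIT HIT MISS HIT

Derivation:
vaddr=315: (4,3) not in TLB -> MISS, insert
vaddr=310: (4,3) in TLB -> HIT
vaddr=311: (4,3) in TLB -> HIT
vaddr=174: (2,2) not in TLB -> MISS, insert
vaddr=313: (4,3) in TLB -> HIT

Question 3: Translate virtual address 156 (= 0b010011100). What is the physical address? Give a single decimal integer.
Answer: 1180

Derivation:
vaddr = 156 = 0b010011100
Split: l1_idx=2, l2_idx=1, offset=12
L1[2] = 0
L2[0][1] = 73
paddr = 73 * 16 + 12 = 1180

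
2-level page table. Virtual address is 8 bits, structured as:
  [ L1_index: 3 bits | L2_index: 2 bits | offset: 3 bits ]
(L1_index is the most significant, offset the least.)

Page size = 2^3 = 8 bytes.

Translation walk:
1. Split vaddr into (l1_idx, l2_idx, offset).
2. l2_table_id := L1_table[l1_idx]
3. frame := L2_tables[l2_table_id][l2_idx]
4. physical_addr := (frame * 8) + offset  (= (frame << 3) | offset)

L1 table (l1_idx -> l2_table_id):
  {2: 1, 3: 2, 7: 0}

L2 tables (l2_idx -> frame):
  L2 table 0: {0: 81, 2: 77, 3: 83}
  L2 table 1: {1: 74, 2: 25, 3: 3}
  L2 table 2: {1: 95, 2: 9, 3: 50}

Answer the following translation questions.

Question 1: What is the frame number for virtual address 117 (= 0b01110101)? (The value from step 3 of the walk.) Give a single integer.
vaddr = 117: l1_idx=3, l2_idx=2
L1[3] = 2; L2[2][2] = 9

Answer: 9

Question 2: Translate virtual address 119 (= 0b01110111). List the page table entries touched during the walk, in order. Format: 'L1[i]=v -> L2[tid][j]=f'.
Answer: L1[3]=2 -> L2[2][2]=9

Derivation:
vaddr = 119 = 0b01110111
Split: l1_idx=3, l2_idx=2, offset=7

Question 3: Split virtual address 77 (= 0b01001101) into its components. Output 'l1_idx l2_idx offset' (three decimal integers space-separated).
Answer: 2 1 5

Derivation:
vaddr = 77 = 0b01001101
  top 3 bits -> l1_idx = 2
  next 2 bits -> l2_idx = 1
  bottom 3 bits -> offset = 5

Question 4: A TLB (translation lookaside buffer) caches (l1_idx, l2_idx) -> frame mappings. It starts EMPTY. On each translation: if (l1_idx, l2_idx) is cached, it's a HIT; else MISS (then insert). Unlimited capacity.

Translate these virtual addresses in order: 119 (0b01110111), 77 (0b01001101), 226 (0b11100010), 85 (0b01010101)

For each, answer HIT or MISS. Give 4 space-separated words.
vaddr=119: (3,2) not in TLB -> MISS, insert
vaddr=77: (2,1) not in TLB -> MISS, insert
vaddr=226: (7,0) not in TLB -> MISS, insert
vaddr=85: (2,2) not in TLB -> MISS, insert

Answer: MISS MISS MISS MISS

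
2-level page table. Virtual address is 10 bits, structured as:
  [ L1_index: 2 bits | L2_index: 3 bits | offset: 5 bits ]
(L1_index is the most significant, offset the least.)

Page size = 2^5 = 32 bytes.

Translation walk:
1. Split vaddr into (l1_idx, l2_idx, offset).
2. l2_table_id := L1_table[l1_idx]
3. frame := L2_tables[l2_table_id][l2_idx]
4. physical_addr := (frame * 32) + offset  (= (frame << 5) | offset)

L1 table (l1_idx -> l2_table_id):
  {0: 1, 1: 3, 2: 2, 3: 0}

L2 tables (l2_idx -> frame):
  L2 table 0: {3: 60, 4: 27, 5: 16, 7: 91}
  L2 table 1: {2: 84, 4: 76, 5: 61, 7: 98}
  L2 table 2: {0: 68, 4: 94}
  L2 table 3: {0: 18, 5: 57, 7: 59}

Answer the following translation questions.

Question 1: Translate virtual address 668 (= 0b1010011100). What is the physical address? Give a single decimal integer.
Answer: 3036

Derivation:
vaddr = 668 = 0b1010011100
Split: l1_idx=2, l2_idx=4, offset=28
L1[2] = 2
L2[2][4] = 94
paddr = 94 * 32 + 28 = 3036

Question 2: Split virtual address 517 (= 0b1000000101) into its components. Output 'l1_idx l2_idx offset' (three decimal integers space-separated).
vaddr = 517 = 0b1000000101
  top 2 bits -> l1_idx = 2
  next 3 bits -> l2_idx = 0
  bottom 5 bits -> offset = 5

Answer: 2 0 5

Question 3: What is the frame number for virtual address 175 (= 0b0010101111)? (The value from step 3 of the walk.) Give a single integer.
vaddr = 175: l1_idx=0, l2_idx=5
L1[0] = 1; L2[1][5] = 61

Answer: 61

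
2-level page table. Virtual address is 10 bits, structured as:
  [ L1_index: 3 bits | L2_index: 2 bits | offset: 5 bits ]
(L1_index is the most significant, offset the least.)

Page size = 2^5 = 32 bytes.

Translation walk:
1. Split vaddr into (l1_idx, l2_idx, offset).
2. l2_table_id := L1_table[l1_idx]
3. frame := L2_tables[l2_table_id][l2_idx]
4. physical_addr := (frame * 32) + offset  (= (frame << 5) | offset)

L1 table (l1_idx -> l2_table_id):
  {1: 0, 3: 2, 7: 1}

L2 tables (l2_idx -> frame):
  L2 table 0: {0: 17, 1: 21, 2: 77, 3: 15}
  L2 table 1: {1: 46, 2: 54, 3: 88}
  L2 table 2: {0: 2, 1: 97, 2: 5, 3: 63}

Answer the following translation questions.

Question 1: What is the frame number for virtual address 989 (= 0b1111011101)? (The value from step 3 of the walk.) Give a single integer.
vaddr = 989: l1_idx=7, l2_idx=2
L1[7] = 1; L2[1][2] = 54

Answer: 54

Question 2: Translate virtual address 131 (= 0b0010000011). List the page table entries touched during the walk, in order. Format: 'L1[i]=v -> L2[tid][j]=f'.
Answer: L1[1]=0 -> L2[0][0]=17

Derivation:
vaddr = 131 = 0b0010000011
Split: l1_idx=1, l2_idx=0, offset=3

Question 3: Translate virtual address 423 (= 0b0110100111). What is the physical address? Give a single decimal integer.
Answer: 3111

Derivation:
vaddr = 423 = 0b0110100111
Split: l1_idx=3, l2_idx=1, offset=7
L1[3] = 2
L2[2][1] = 97
paddr = 97 * 32 + 7 = 3111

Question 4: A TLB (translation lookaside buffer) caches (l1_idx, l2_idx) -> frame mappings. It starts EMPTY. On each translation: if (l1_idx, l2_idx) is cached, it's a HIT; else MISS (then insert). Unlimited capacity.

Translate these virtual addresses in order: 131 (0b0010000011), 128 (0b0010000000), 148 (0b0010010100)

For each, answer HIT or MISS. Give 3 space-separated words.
Answer: MISS HIT HIT

Derivation:
vaddr=131: (1,0) not in TLB -> MISS, insert
vaddr=128: (1,0) in TLB -> HIT
vaddr=148: (1,0) in TLB -> HIT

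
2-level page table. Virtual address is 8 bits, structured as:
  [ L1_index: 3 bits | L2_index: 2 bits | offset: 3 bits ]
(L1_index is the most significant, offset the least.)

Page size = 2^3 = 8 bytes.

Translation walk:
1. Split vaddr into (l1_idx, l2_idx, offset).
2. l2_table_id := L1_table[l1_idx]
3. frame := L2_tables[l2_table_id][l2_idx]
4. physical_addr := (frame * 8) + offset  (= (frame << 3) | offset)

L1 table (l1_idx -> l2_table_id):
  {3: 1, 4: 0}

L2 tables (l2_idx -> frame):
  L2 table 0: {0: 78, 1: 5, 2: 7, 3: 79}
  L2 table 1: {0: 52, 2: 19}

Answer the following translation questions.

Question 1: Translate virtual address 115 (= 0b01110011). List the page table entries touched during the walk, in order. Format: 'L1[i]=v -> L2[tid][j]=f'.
vaddr = 115 = 0b01110011
Split: l1_idx=3, l2_idx=2, offset=3

Answer: L1[3]=1 -> L2[1][2]=19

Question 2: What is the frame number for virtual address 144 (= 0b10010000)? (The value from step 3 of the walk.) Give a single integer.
Answer: 7

Derivation:
vaddr = 144: l1_idx=4, l2_idx=2
L1[4] = 0; L2[0][2] = 7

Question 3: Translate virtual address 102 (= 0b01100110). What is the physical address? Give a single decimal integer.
vaddr = 102 = 0b01100110
Split: l1_idx=3, l2_idx=0, offset=6
L1[3] = 1
L2[1][0] = 52
paddr = 52 * 8 + 6 = 422

Answer: 422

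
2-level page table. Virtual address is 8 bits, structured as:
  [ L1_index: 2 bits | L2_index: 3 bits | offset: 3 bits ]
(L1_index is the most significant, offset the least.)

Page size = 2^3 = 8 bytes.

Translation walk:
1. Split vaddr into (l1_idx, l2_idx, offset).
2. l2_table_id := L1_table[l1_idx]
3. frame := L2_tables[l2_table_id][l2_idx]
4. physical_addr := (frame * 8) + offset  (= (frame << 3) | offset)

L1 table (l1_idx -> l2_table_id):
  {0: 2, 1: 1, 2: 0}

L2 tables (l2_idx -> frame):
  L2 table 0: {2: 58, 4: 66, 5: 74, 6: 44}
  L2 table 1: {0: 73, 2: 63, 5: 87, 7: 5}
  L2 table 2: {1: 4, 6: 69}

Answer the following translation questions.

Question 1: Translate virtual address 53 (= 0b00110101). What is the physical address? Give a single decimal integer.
vaddr = 53 = 0b00110101
Split: l1_idx=0, l2_idx=6, offset=5
L1[0] = 2
L2[2][6] = 69
paddr = 69 * 8 + 5 = 557

Answer: 557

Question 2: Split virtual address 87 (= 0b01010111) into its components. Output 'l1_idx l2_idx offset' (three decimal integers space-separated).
vaddr = 87 = 0b01010111
  top 2 bits -> l1_idx = 1
  next 3 bits -> l2_idx = 2
  bottom 3 bits -> offset = 7

Answer: 1 2 7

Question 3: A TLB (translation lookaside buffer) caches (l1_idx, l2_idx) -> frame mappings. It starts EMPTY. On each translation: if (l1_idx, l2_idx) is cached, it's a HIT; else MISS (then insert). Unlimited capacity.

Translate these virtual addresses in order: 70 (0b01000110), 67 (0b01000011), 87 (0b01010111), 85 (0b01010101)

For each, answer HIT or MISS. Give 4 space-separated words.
vaddr=70: (1,0) not in TLB -> MISS, insert
vaddr=67: (1,0) in TLB -> HIT
vaddr=87: (1,2) not in TLB -> MISS, insert
vaddr=85: (1,2) in TLB -> HIT

Answer: MISS HIT MISS HIT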